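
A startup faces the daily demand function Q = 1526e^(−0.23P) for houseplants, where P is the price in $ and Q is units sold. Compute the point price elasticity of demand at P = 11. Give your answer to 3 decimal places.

At P = 11, Q = 121.560.
dQ/dP = −0.23·1526e^(−0.23P) = −0.23Q = -27.959.
ε = (dQ/dP)(P/Q) = (-27.959)(11/121.560).
|ε| > 1, so demand is elastic at this price.

-2.530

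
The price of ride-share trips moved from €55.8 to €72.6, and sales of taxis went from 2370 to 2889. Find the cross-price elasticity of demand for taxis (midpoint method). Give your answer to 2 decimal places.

ΔQ_x = 2889 − 2370 = 519; ΔP_y = 72.6 − 55.8 = 16.8.
Midpoints: P̄_y = 64.20, Q̄_x = 2629.5.
ε_xy = (ΔQ_x/ΔP_y)(P̄_y/Q̄_x) = (519/16.8)(64.20/2629.5).

0.75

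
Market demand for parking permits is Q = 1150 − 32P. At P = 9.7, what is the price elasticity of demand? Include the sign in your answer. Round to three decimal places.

-0.370

At P = 9.7, Q = 839.600.
dQ/dP = −32.
ε = (dQ/dP)(P/Q) = (-32)(9.7/839.600).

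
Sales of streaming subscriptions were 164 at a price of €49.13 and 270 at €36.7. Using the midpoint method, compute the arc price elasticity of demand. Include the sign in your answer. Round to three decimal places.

ΔQ = 270 − 164 = 106; ΔP = 36.7 − 49.13 = -12.43.
Midpoints: P̄ = 42.92, Q̄ = 217.0.
ε = (ΔQ/ΔP)(P̄/Q̄) = (106/-12.43)(42.92/217.0).

-1.686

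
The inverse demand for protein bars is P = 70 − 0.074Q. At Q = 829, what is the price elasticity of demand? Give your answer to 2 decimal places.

-0.14

At Q = 829, P = 70 − 0.074(829) = 8.65.
dP/dQ = −0.074, so dQ/dP = 1/(−0.074) = -13.514.
ε = (dQ/dP)(P/Q) = (-13.514)(8.65/829).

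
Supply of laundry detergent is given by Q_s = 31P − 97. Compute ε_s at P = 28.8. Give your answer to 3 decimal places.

1.122

At P = 28.8, Q_s = 795.80.
dQ_s/dP = 31.
ε_s = (dQ_s/dP)(P/Q_s) = (31)(28.8/795.80).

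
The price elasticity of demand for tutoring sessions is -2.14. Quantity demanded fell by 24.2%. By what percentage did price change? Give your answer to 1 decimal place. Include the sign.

11.3%

%ΔP ≈ %ΔQ / ε = (-24.2%)/(-2.14) = 11.31%.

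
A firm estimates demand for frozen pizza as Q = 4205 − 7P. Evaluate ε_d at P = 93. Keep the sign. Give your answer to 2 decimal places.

At P = 93, Q = 3554.
dQ/dP = −7.
ε = (dQ/dP)(P/Q) = (-7)(93/3554).

-0.18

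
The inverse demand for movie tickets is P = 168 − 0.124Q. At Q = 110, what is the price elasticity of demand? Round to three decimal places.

At Q = 110, P = 168 − 0.124(110) = 154.36.
dP/dQ = −0.124, so dQ/dP = 1/(−0.124) = -8.065.
ε = (dQ/dP)(P/Q) = (-8.065)(154.36/110).

-11.317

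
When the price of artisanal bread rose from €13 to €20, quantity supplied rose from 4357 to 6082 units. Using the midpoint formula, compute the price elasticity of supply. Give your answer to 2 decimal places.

0.78

ΔQ = 6082 − 4357 = 1725; ΔP = 20 − 13 = 7.
Midpoints: P̄ = 16.50, Q̄ = 5219.5.
ε_s = (ΔQ/ΔP)(P̄/Q̄) = (1725/7)(16.50/5219.5).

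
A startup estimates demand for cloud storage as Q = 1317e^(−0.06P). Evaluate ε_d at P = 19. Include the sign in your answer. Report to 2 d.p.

At P = 19, Q = 421.202.
dQ/dP = −0.06·1317e^(−0.06P) = −0.06Q = -25.272.
ε = (dQ/dP)(P/Q) = (-25.272)(19/421.202).
|ε| > 1, so demand is elastic at this price.

-1.14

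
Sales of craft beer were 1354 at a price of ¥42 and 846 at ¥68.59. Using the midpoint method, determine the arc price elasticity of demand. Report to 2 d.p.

ΔQ = 846 − 1354 = -508; ΔP = 68.59 − 42 = 26.59.
Midpoints: P̄ = 55.30, Q̄ = 1100.0.
ε = (ΔQ/ΔP)(P̄/Q̄) = (-508/26.59)(55.30/1100.0).

-0.96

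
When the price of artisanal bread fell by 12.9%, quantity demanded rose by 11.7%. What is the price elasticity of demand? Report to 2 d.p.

ε = %ΔQ / %ΔP = (11.7)/(-12.9) = -0.907.

-0.91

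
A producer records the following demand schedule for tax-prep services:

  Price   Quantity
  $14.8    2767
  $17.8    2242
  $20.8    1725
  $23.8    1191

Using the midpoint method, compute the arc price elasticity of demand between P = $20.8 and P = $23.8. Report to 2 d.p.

At P = 20.8, Q = 1725; at P = 23.8, Q = 1191.
ΔQ = -534, ΔP = 3.0. Midpoints: P̄ = 22.30, Q̄ = 1458.0.
ε = (ΔQ/ΔP)(P̄/Q̄) = (-534/3.0)(22.30/1458.0).

-2.72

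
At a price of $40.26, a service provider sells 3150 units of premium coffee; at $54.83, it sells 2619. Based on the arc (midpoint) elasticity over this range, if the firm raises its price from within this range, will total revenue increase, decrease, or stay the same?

increase

Arc ε = (-531/14.57)(47.55/2884.5) ≈ -0.601.
|ε| = 0.60 < 1, so demand is inelastic. A price rise therefore raises total revenue.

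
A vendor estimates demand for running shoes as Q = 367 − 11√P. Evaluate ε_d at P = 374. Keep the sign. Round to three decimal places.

-0.689

At P = 374, Q = 154.270.
dQ/dP = −11/(2√P) = -0.284.
ε = (dQ/dP)(P/Q) = (-0.284)(374/154.270).
|ε| < 1, so demand is inelastic at this price.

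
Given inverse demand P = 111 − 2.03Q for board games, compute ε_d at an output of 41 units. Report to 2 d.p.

-0.33

At Q = 41, P = 111 − 2.03(41) = 27.77.
dP/dQ = −2.03, so dQ/dP = 1/(−2.03) = -0.493.
ε = (dQ/dP)(P/Q) = (-0.493)(27.77/41).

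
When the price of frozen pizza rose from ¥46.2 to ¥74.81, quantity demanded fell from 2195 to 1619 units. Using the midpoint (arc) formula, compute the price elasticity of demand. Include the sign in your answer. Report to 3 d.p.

ΔQ = 1619 − 2195 = -576; ΔP = 74.81 − 46.2 = 28.61.
Midpoints: P̄ = 60.51, Q̄ = 1907.0.
ε = (ΔQ/ΔP)(P̄/Q̄) = (-576/28.61)(60.51/1907.0).

-0.639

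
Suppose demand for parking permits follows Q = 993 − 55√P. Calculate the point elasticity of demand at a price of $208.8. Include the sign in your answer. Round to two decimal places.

At P = 208.8, Q = 198.255.
dQ/dP = −55/(2√P) = -1.903.
ε = (dQ/dP)(P/Q) = (-1.903)(208.8/198.255).
|ε| > 1, so demand is elastic at this price.

-2.00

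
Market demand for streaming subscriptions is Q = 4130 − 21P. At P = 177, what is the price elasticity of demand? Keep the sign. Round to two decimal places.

-9.00

At P = 177, Q = 413.
dQ/dP = −21.
ε = (dQ/dP)(P/Q) = (-21)(177/413).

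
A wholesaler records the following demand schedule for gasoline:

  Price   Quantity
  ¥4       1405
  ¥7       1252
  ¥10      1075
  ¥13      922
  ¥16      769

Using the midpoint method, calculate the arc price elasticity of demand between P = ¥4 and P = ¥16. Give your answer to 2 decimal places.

At P = 4, Q = 1405; at P = 16, Q = 769.
ΔQ = -636, ΔP = 12. Midpoints: P̄ = 10.00, Q̄ = 1087.0.
ε = (ΔQ/ΔP)(P̄/Q̄) = (-636/12)(10.00/1087.0).

-0.49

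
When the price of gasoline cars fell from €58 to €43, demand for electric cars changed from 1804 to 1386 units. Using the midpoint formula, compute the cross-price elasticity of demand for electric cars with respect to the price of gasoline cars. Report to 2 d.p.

0.88

ΔQ_x = 1386 − 1804 = -418; ΔP_y = 43 − 58 = -15.
Midpoints: P̄_y = 50.50, Q̄_x = 1595.0.
ε_xy = (ΔQ_x/ΔP_y)(P̄_y/Q̄_x) = (-418/-15)(50.50/1595.0).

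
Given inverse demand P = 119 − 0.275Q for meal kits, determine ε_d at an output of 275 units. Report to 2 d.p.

-0.57

At Q = 275, P = 119 − 0.275(275) = 43.38.
dP/dQ = −0.275, so dQ/dP = 1/(−0.275) = -3.636.
ε = (dQ/dP)(P/Q) = (-3.636)(43.38/275).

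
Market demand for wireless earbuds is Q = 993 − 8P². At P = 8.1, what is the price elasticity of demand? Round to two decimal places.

At P = 8.1, Q = 468.120.
dQ/dP = −16P = -129.600.
ε = (dQ/dP)(P/Q) = (-129.600)(8.1/468.120).

-2.24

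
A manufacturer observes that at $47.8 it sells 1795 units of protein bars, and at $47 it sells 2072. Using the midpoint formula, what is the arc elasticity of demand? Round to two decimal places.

ΔQ = 2072 − 1795 = 277; ΔP = 47 − 47.8 = -0.8.
Midpoints: P̄ = 47.40, Q̄ = 1933.5.
ε = (ΔQ/ΔP)(P̄/Q̄) = (277/-0.8)(47.40/1933.5).

-8.49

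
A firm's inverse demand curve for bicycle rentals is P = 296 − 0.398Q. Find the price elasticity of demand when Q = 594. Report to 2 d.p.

-0.25

At Q = 594, P = 296 − 0.398(594) = 59.59.
dP/dQ = −0.398, so dQ/dP = 1/(−0.398) = -2.513.
ε = (dQ/dP)(P/Q) = (-2.513)(59.59/594).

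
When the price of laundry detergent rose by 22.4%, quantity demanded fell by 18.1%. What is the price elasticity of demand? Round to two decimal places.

-0.81

ε = %ΔQ / %ΔP = (-18.1)/(22.4) = -0.808.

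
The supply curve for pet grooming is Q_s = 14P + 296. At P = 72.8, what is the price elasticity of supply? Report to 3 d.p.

At P = 72.8, Q_s = 1315.20.
dQ_s/dP = 14.
ε_s = (dQ_s/dP)(P/Q_s) = (14)(72.8/1315.20).

0.775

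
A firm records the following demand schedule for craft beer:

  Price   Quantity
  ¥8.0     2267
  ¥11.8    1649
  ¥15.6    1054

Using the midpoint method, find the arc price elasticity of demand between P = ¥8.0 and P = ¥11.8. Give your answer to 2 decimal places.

At P = 8.0, Q = 2267; at P = 11.8, Q = 1649.
ΔQ = -618, ΔP = 3.8. Midpoints: P̄ = 9.90, Q̄ = 1958.0.
ε = (ΔQ/ΔP)(P̄/Q̄) = (-618/3.8)(9.90/1958.0).

-0.82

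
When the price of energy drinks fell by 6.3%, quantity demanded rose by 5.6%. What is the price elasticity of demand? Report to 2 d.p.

ε = %ΔQ / %ΔP = (5.6)/(-6.3) = -0.889.

-0.89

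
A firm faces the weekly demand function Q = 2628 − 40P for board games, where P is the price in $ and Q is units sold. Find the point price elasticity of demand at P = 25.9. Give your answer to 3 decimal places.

-0.651

At P = 25.9, Q = 1592.
dQ/dP = −40.
ε = (dQ/dP)(P/Q) = (-40)(25.9/1592).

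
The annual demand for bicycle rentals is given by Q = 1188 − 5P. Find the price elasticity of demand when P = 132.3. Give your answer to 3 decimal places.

-1.256

At P = 132.3, Q = 526.500.
dQ/dP = −5.
ε = (dQ/dP)(P/Q) = (-5)(132.3/526.500).
|ε| > 1, so demand is elastic at this price.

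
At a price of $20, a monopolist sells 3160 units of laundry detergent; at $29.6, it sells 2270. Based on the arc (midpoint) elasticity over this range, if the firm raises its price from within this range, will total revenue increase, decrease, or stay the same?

increase

Arc ε = (-890/9.6)(24.80/2715.0) ≈ -0.847.
|ε| = 0.85 < 1, so demand is inelastic. A price rise therefore raises total revenue.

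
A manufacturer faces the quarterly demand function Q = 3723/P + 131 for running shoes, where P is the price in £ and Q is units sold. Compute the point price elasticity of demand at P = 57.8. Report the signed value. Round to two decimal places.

-0.33

At P = 57.8, Q = 195.412.
dQ/dP = −3723/P² = -1.114.
ε = (dQ/dP)(P/Q) = (-1.114)(57.8/195.412).
|ε| < 1, so demand is inelastic at this price.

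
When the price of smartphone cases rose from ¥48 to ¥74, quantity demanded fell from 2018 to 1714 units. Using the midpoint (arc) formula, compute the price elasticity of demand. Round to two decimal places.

ΔQ = 1714 − 2018 = -304; ΔP = 74 − 48 = 26.
Midpoints: P̄ = 61.00, Q̄ = 1866.0.
ε = (ΔQ/ΔP)(P̄/Q̄) = (-304/26)(61.00/1866.0).

-0.38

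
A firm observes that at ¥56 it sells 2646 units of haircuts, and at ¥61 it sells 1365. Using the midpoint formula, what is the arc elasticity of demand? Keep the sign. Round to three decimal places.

-7.473

ΔQ = 1365 − 2646 = -1281; ΔP = 61 − 56 = 5.
Midpoints: P̄ = 58.50, Q̄ = 2005.5.
ε = (ΔQ/ΔP)(P̄/Q̄) = (-1281/5)(58.50/2005.5).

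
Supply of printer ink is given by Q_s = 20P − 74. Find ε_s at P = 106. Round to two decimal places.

1.04

At P = 106, Q_s = 2046.
dQ_s/dP = 20.
ε_s = (dQ_s/dP)(P/Q_s) = (20)(106/2046).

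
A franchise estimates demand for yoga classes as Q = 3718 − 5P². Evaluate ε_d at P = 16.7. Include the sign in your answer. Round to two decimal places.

At P = 16.7, Q = 2323.550.
dQ/dP = −10P = -167.
ε = (dQ/dP)(P/Q) = (-167)(16.7/2323.550).

-1.20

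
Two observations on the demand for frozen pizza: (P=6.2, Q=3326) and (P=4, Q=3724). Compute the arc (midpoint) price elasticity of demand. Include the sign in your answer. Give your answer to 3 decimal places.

-0.262

ΔQ = 3724 − 3326 = 398; ΔP = 4 − 6.2 = -2.2.
Midpoints: P̄ = 5.10, Q̄ = 3525.0.
ε = (ΔQ/ΔP)(P̄/Q̄) = (398/-2.2)(5.10/3525.0).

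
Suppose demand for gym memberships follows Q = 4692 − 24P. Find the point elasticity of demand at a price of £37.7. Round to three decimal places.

At P = 37.7, Q = 3787.200.
dQ/dP = −24.
ε = (dQ/dP)(P/Q) = (-24)(37.7/3787.200).

-0.239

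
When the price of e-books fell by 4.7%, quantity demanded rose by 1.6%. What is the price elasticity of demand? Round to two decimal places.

-0.34

ε = %ΔQ / %ΔP = (1.6)/(-4.7) = -0.340.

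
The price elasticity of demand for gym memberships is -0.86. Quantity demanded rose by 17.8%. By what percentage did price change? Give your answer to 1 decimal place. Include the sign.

-20.7%

%ΔP ≈ %ΔQ / ε = (17.8%)/(-0.86) = -20.70%.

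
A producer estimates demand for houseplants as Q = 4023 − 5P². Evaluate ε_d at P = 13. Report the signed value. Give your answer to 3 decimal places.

-0.532

At P = 13, Q = 3178.
dQ/dP = −10P = -130.
ε = (dQ/dP)(P/Q) = (-130)(13/3178).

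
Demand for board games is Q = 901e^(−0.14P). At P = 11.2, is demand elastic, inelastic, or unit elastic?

Q = 187.824, dQ/dP = -26.295.
ε = (dQ/dP)(P/Q) ≈ -1.568.
|ε| = 1.57 > 1.

elastic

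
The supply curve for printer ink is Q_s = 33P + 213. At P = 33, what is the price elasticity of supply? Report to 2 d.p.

At P = 33, Q_s = 1302.
dQ_s/dP = 33.
ε_s = (dQ_s/dP)(P/Q_s) = (33)(33/1302).

0.84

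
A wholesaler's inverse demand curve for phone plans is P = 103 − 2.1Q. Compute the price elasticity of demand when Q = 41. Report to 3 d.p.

At Q = 41, P = 103 − 2.1(41) = 16.90.
dP/dQ = −2.1, so dQ/dP = 1/(−2.1) = -0.476.
ε = (dQ/dP)(P/Q) = (-0.476)(16.90/41).

-0.196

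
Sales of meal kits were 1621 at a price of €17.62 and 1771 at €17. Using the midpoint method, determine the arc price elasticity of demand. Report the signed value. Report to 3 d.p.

-2.469

ΔQ = 1771 − 1621 = 150; ΔP = 17 − 17.62 = -0.62.
Midpoints: P̄ = 17.31, Q̄ = 1696.0.
ε = (ΔQ/ΔP)(P̄/Q̄) = (150/-0.62)(17.31/1696.0).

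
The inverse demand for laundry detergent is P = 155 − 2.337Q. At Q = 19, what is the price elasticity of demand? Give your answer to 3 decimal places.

-2.491

At Q = 19, P = 155 − 2.337(19) = 110.60.
dP/dQ = −2.337, so dQ/dP = 1/(−2.337) = -0.428.
ε = (dQ/dP)(P/Q) = (-0.428)(110.60/19).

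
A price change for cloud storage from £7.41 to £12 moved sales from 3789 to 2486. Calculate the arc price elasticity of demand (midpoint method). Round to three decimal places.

-0.878

ΔQ = 2486 − 3789 = -1303; ΔP = 12 − 7.41 = 4.59.
Midpoints: P̄ = 9.71, Q̄ = 3137.5.
ε = (ΔQ/ΔP)(P̄/Q̄) = (-1303/4.59)(9.71/3137.5).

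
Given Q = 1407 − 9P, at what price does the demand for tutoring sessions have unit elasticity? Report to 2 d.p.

78.17

For linear demand Q = a − bP, ε = −bP/(a − bP). |ε| = 1 when bP = a − bP, i.e. P = a/(2b).
P = 1407/(2·9) = 1407/18 = 78.1667.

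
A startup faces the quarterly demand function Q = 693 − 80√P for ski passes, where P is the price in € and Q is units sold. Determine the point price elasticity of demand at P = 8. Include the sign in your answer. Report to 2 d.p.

-0.24

At P = 8, Q = 466.726.
dQ/dP = −80/(2√P) = -14.142.
ε = (dQ/dP)(P/Q) = (-14.142)(8/466.726).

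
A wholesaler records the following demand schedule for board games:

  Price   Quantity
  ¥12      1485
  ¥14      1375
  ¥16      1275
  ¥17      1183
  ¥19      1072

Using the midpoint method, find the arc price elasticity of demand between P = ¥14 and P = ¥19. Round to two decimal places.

-0.82

At P = 14, Q = 1375; at P = 19, Q = 1072.
ΔQ = -303, ΔP = 5. Midpoints: P̄ = 16.50, Q̄ = 1223.5.
ε = (ΔQ/ΔP)(P̄/Q̄) = (-303/5)(16.50/1223.5).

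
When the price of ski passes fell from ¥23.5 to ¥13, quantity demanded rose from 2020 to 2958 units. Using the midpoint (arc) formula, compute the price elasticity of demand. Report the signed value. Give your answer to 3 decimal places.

ΔQ = 2958 − 2020 = 938; ΔP = 13 − 23.5 = -10.5.
Midpoints: P̄ = 18.25, Q̄ = 2489.0.
ε = (ΔQ/ΔP)(P̄/Q̄) = (938/-10.5)(18.25/2489.0).

-0.655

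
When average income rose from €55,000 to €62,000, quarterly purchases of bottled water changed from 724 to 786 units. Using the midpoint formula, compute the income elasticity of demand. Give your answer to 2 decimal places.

0.69

ΔQ = 62, ΔI = 7000. Midpoints: Ī = 58,500, Q̄ = 755.0.
ε_I = (ΔQ/ΔI)(Ī/Q̄) = (62/7000)(58500/755.0).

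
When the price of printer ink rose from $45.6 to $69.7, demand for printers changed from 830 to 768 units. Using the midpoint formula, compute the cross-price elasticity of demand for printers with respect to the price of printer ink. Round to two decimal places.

-0.19

ΔQ_x = 768 − 830 = -62; ΔP_y = 69.7 − 45.6 = 24.1.
Midpoints: P̄_y = 57.65, Q̄_x = 799.0.
ε_xy = (ΔQ_x/ΔP_y)(P̄_y/Q̄_x) = (-62/24.1)(57.65/799.0).
ε_xy < 0, so the goods are complements.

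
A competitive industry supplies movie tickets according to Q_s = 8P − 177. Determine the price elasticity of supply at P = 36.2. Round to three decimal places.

2.572

At P = 36.2, Q_s = 112.60.
dQ_s/dP = 8.
ε_s = (dQ_s/dP)(P/Q_s) = (8)(36.2/112.60).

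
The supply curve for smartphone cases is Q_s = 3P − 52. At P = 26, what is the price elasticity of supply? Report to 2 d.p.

3.00

At P = 26, Q_s = 26.
dQ_s/dP = 3.
ε_s = (dQ_s/dP)(P/Q_s) = (3)(26/26).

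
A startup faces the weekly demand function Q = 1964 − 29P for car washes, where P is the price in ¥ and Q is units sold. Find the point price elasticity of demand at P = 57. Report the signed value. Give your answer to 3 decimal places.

At P = 57, Q = 311.
dQ/dP = −29.
ε = (dQ/dP)(P/Q) = (-29)(57/311).
|ε| > 1, so demand is elastic at this price.

-5.315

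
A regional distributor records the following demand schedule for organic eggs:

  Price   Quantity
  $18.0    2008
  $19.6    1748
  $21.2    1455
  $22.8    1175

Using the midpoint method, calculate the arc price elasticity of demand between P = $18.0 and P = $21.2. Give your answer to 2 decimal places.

At P = 18.0, Q = 2008; at P = 21.2, Q = 1455.
ΔQ = -553, ΔP = 3.2. Midpoints: P̄ = 19.60, Q̄ = 1731.5.
ε = (ΔQ/ΔP)(P̄/Q̄) = (-553/3.2)(19.60/1731.5).

-1.96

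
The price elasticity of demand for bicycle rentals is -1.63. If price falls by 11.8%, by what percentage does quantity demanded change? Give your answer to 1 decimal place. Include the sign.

%ΔQ ≈ ε × %ΔP = (-1.63)(-11.8%) = 19.23%.

19.2%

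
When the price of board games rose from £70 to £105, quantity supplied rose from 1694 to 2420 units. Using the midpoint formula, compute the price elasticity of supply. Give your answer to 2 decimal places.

ΔQ = 2420 − 1694 = 726; ΔP = 105 − 70 = 35.
Midpoints: P̄ = 87.50, Q̄ = 2057.0.
ε_s = (ΔQ/ΔP)(P̄/Q̄) = (726/35)(87.50/2057.0).

0.88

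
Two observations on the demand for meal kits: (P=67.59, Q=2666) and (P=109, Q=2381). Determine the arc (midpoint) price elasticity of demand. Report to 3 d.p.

-0.241

ΔQ = 2381 − 2666 = -285; ΔP = 109 − 67.59 = 41.41.
Midpoints: P̄ = 88.30, Q̄ = 2523.5.
ε = (ΔQ/ΔP)(P̄/Q̄) = (-285/41.41)(88.30/2523.5).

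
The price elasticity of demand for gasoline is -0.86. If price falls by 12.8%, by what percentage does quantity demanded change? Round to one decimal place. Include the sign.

%ΔQ ≈ ε × %ΔP = (-0.86)(-12.8%) = 11.01%.

11.0%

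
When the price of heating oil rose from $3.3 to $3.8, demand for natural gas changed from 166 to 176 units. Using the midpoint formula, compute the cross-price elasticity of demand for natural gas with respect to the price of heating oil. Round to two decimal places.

0.42

ΔQ_x = 176 − 166 = 10; ΔP_y = 3.8 − 3.3 = 0.5.
Midpoints: P̄_y = 3.55, Q̄_x = 171.0.
ε_xy = (ΔQ_x/ΔP_y)(P̄_y/Q̄_x) = (10/0.5)(3.55/171.0).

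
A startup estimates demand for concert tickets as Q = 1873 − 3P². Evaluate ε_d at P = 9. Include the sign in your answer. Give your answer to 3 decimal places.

At P = 9, Q = 1630.
dQ/dP = −6P = -54.
ε = (dQ/dP)(P/Q) = (-54)(9/1630).

-0.298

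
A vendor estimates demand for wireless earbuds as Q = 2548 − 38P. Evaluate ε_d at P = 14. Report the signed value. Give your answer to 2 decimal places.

-0.26

At P = 14, Q = 2016.
dQ/dP = −38.
ε = (dQ/dP)(P/Q) = (-38)(14/2016).
|ε| < 1, so demand is inelastic at this price.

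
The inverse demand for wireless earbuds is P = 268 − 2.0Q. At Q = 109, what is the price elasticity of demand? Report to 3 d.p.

At Q = 109, P = 268 − 2.0(109) = 50.00.
dP/dQ = −2.0, so dQ/dP = 1/(−2.0) = -0.500.
ε = (dQ/dP)(P/Q) = (-0.500)(50.00/109).

-0.229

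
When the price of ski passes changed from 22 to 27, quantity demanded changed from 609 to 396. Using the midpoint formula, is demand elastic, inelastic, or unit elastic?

Arc ε ≈ -2.077.
|ε| = 2.08 > 1.

elastic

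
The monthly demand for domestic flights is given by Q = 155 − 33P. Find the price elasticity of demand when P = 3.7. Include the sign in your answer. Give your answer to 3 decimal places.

-3.711

At P = 3.7, Q = 32.900.
dQ/dP = −33.
ε = (dQ/dP)(P/Q) = (-33)(3.7/32.900).
|ε| > 1, so demand is elastic at this price.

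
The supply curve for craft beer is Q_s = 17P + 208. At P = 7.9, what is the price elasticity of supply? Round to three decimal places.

At P = 7.9, Q_s = 342.30.
dQ_s/dP = 17.
ε_s = (dQ_s/dP)(P/Q_s) = (17)(7.9/342.30).

0.392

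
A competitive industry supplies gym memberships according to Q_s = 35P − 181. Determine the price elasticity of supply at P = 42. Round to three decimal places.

At P = 42, Q_s = 1289.
dQ_s/dP = 35.
ε_s = (dQ_s/dP)(P/Q_s) = (35)(42/1289).

1.140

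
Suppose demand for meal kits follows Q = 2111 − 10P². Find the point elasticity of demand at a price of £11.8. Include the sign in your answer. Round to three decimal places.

-3.875

At P = 11.8, Q = 718.600.
dQ/dP = −20P = -236.
ε = (dQ/dP)(P/Q) = (-236)(11.8/718.600).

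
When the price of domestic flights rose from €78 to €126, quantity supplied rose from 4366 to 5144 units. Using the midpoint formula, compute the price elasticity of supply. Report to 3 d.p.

0.348

ΔQ = 5144 − 4366 = 778; ΔP = 126 − 78 = 48.
Midpoints: P̄ = 102.00, Q̄ = 4755.0.
ε_s = (ΔQ/ΔP)(P̄/Q̄) = (778/48)(102.00/4755.0).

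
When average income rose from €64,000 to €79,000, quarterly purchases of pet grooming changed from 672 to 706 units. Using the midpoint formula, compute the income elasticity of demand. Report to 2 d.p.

ΔQ = 34, ΔI = 15000. Midpoints: Ī = 71,500, Q̄ = 689.0.
ε_I = (ΔQ/ΔI)(Ī/Q̄) = (34/15000)(71500/689.0).

0.24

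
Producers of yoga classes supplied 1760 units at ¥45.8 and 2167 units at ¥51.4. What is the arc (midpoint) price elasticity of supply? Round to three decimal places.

1.799

ΔQ = 2167 − 1760 = 407; ΔP = 51.4 − 45.8 = 5.6.
Midpoints: P̄ = 48.60, Q̄ = 1963.5.
ε_s = (ΔQ/ΔP)(P̄/Q̄) = (407/5.6)(48.60/1963.5).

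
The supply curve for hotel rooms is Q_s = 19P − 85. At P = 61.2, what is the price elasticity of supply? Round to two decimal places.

At P = 61.2, Q_s = 1077.80.
dQ_s/dP = 19.
ε_s = (dQ_s/dP)(P/Q_s) = (19)(61.2/1077.80).

1.08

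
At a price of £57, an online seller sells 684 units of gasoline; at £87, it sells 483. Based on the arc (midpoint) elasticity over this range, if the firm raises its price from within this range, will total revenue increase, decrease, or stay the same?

Arc ε = (-201/30)(72.00/583.5) ≈ -0.827.
|ε| = 0.83 < 1, so demand is inelastic. A price rise therefore raises total revenue.

increase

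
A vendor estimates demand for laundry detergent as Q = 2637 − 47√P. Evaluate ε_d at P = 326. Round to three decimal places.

-0.237

At P = 326, Q = 1788.393.
dQ/dP = −47/(2√P) = -1.302.
ε = (dQ/dP)(P/Q) = (-1.302)(326/1788.393).
|ε| < 1, so demand is inelastic at this price.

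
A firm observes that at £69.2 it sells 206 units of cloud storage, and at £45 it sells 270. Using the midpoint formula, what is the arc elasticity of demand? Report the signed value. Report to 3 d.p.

-0.634

ΔQ = 270 − 206 = 64; ΔP = 45 − 69.2 = -24.2.
Midpoints: P̄ = 57.10, Q̄ = 238.0.
ε = (ΔQ/ΔP)(P̄/Q̄) = (64/-24.2)(57.10/238.0).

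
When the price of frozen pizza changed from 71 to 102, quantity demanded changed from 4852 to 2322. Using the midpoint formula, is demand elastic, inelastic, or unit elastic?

Arc ε ≈ -1.968.
|ε| = 1.97 > 1.

elastic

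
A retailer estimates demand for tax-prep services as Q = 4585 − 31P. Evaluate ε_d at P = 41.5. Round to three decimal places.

At P = 41.5, Q = 3298.500.
dQ/dP = −31.
ε = (dQ/dP)(P/Q) = (-31)(41.5/3298.500).
|ε| < 1, so demand is inelastic at this price.

-0.390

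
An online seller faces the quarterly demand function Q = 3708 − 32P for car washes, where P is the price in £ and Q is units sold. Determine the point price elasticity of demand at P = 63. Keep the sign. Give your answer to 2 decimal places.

-1.19

At P = 63, Q = 1692.
dQ/dP = −32.
ε = (dQ/dP)(P/Q) = (-32)(63/1692).
|ε| > 1, so demand is elastic at this price.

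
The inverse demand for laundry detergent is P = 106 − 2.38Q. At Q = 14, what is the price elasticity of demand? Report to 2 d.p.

At Q = 14, P = 106 − 2.38(14) = 72.68.
dP/dQ = −2.38, so dQ/dP = 1/(−2.38) = -0.420.
ε = (dQ/dP)(P/Q) = (-0.420)(72.68/14).

-2.18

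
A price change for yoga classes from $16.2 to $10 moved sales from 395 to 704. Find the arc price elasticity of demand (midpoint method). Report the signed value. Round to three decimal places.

ΔQ = 704 − 395 = 309; ΔP = 10 − 16.2 = -6.2.
Midpoints: P̄ = 13.10, Q̄ = 549.5.
ε = (ΔQ/ΔP)(P̄/Q̄) = (309/-6.2)(13.10/549.5).

-1.188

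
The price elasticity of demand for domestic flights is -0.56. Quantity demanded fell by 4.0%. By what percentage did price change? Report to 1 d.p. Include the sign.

%ΔP ≈ %ΔQ / ε = (-4.0%)/(-0.56) = 7.14%.

7.1%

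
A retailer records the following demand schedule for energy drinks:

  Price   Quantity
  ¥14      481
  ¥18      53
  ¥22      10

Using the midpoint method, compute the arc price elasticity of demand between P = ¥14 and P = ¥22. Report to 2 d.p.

At P = 14, Q = 481; at P = 22, Q = 10.
ΔQ = -471, ΔP = 8. Midpoints: P̄ = 18.00, Q̄ = 245.5.
ε = (ΔQ/ΔP)(P̄/Q̄) = (-471/8)(18.00/245.5).

-4.32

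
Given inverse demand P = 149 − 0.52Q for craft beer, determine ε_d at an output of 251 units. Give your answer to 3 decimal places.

At Q = 251, P = 149 − 0.52(251) = 18.48.
dP/dQ = −0.52, so dQ/dP = 1/(−0.52) = -1.923.
ε = (dQ/dP)(P/Q) = (-1.923)(18.48/251).

-0.142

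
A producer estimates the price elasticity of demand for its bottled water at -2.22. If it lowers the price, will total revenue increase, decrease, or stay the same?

|ε| = 2.22 > 1, so demand is elastic. A price cut therefore raises total revenue.

increase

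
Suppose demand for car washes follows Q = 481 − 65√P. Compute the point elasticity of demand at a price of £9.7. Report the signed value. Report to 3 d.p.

At P = 9.7, Q = 278.559.
dQ/dP = −65/(2√P) = -10.435.
ε = (dQ/dP)(P/Q) = (-10.435)(9.7/278.559).
|ε| < 1, so demand is inelastic at this price.

-0.363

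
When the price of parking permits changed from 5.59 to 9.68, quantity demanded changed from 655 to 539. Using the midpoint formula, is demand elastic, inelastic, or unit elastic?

inelastic

Arc ε ≈ -0.363.
|ε| = 0.36 < 1.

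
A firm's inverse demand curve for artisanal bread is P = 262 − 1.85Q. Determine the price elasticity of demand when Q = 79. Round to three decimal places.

At Q = 79, P = 262 − 1.85(79) = 115.85.
dP/dQ = −1.85, so dQ/dP = 1/(−1.85) = -0.541.
ε = (dQ/dP)(P/Q) = (-0.541)(115.85/79).

-0.793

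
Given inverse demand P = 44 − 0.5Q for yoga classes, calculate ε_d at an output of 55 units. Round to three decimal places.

-0.600

At Q = 55, P = 44 − 0.5(55) = 16.50.
dP/dQ = −0.5, so dQ/dP = 1/(−0.5) = -2.000.
ε = (dQ/dP)(P/Q) = (-2.000)(16.50/55).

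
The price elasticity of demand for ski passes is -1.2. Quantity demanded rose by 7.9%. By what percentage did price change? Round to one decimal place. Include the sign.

-6.6%

%ΔP ≈ %ΔQ / ε = (7.9%)/(-1.2) = -6.58%.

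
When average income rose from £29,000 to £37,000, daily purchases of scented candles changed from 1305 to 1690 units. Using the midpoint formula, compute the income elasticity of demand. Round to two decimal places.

ΔQ = 385, ΔI = 8000. Midpoints: Ī = 33,000, Q̄ = 1497.5.
ε_I = (ΔQ/ΔI)(Ī/Q̄) = (385/8000)(33000/1497.5).

1.06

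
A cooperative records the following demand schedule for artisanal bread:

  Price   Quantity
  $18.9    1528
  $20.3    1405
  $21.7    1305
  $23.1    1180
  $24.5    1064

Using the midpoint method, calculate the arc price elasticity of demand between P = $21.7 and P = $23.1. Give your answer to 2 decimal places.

-1.61

At P = 21.7, Q = 1305; at P = 23.1, Q = 1180.
ΔQ = -125, ΔP = 1.4. Midpoints: P̄ = 22.40, Q̄ = 1242.5.
ε = (ΔQ/ΔP)(P̄/Q̄) = (-125/1.4)(22.40/1242.5).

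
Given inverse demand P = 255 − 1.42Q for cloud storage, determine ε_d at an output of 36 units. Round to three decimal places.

-3.988

At Q = 36, P = 255 − 1.42(36) = 203.88.
dP/dQ = −1.42, so dQ/dP = 1/(−1.42) = -0.704.
ε = (dQ/dP)(P/Q) = (-0.704)(203.88/36).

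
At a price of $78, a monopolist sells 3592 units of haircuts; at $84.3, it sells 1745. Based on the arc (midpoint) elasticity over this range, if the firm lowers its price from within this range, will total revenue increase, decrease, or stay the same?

Arc ε = (-1847/6.3)(81.15/2668.5) ≈ -8.916.
|ε| = 8.92 > 1, so demand is elastic. A price cut therefore raises total revenue.

increase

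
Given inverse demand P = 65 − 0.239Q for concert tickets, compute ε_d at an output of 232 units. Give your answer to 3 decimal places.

-0.172

At Q = 232, P = 65 − 0.239(232) = 9.55.
dP/dQ = −0.239, so dQ/dP = 1/(−0.239) = -4.184.
ε = (dQ/dP)(P/Q) = (-4.184)(9.55/232).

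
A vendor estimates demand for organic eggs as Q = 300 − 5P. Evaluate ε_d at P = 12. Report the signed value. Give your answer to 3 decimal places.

At P = 12, Q = 240.
dQ/dP = −5.
ε = (dQ/dP)(P/Q) = (-5)(12/240).
|ε| < 1, so demand is inelastic at this price.

-0.250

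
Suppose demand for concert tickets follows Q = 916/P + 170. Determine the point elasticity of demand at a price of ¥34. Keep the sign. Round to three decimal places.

-0.137

At P = 34, Q = 196.941.
dQ/dP = −916/P² = -0.792.
ε = (dQ/dP)(P/Q) = (-0.792)(34/196.941).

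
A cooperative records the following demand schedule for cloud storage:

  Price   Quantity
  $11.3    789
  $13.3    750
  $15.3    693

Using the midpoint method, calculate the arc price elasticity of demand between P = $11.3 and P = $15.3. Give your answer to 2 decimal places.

-0.43

At P = 11.3, Q = 789; at P = 15.3, Q = 693.
ΔQ = -96, ΔP = 4.0. Midpoints: P̄ = 13.30, Q̄ = 741.0.
ε = (ΔQ/ΔP)(P̄/Q̄) = (-96/4.0)(13.30/741.0).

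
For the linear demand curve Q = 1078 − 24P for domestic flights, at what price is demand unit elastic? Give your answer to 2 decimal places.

22.46

For linear demand Q = a − bP, ε = −bP/(a − bP). |ε| = 1 when bP = a − bP, i.e. P = a/(2b).
P = 1078/(2·24) = 1078/48 = 22.4583.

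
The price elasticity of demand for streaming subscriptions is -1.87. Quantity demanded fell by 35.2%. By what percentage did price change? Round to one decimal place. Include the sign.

%ΔP ≈ %ΔQ / ε = (-35.2%)/(-1.87) = 18.82%.

18.8%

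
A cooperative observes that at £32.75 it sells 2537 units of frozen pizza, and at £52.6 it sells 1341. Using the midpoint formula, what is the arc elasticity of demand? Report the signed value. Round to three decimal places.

ΔQ = 1341 − 2537 = -1196; ΔP = 52.6 − 32.75 = 19.85.
Midpoints: P̄ = 42.67, Q̄ = 1939.0.
ε = (ΔQ/ΔP)(P̄/Q̄) = (-1196/19.85)(42.67/1939.0).

-1.326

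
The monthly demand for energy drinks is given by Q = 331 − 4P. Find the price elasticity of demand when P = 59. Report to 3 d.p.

-2.484

At P = 59, Q = 95.
dQ/dP = −4.
ε = (dQ/dP)(P/Q) = (-4)(59/95).
|ε| > 1, so demand is elastic at this price.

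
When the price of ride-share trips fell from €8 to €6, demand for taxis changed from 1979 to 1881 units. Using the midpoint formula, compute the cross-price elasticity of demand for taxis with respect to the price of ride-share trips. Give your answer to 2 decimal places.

ΔQ_x = 1881 − 1979 = -98; ΔP_y = 6 − 8 = -2.
Midpoints: P̄_y = 7.00, Q̄_x = 1930.0.
ε_xy = (ΔQ_x/ΔP_y)(P̄_y/Q̄_x) = (-98/-2)(7.00/1930.0).

0.18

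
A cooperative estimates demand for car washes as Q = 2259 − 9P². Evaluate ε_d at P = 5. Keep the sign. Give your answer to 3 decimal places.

At P = 5, Q = 2034.
dQ/dP = −18P = -90.
ε = (dQ/dP)(P/Q) = (-90)(5/2034).

-0.221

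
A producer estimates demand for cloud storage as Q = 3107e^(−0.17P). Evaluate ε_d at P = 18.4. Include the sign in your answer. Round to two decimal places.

At P = 18.4, Q = 136.103.
dQ/dP = −0.17·3107e^(−0.17P) = −0.17Q = -23.138.
ε = (dQ/dP)(P/Q) = (-23.138)(18.4/136.103).
|ε| > 1, so demand is elastic at this price.

-3.13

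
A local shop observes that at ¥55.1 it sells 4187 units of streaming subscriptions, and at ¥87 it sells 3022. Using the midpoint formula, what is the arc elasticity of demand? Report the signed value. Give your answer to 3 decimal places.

ΔQ = 3022 − 4187 = -1165; ΔP = 87 − 55.1 = 31.9.
Midpoints: P̄ = 71.05, Q̄ = 3604.5.
ε = (ΔQ/ΔP)(P̄/Q̄) = (-1165/31.9)(71.05/3604.5).

-0.720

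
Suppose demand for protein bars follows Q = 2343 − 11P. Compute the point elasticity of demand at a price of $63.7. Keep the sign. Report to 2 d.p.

-0.43

At P = 63.7, Q = 1642.300.
dQ/dP = −11.
ε = (dQ/dP)(P/Q) = (-11)(63.7/1642.300).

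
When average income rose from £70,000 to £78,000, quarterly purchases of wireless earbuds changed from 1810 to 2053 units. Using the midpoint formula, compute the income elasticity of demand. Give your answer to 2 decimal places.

ΔQ = 243, ΔI = 8000. Midpoints: Ī = 74,000, Q̄ = 1931.5.
ε_I = (ΔQ/ΔI)(Ī/Q̄) = (243/8000)(74000/1931.5).
ε_I > 0, so the good is normal.

1.16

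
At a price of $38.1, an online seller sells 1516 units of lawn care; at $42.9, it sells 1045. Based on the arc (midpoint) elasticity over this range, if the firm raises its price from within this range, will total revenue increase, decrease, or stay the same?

Arc ε = (-471/4.8)(40.50/1280.5) ≈ -3.104.
|ε| = 3.10 > 1, so demand is elastic. A price rise therefore reduces total revenue.

decrease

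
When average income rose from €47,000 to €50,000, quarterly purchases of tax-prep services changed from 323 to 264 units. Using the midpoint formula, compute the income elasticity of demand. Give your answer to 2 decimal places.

ΔQ = -59, ΔI = 3000. Midpoints: Ī = 48,500, Q̄ = 293.5.
ε_I = (ΔQ/ΔI)(Ī/Q̄) = (-59/3000)(48500/293.5).
ε_I < 0, so the good is inferior.

-3.25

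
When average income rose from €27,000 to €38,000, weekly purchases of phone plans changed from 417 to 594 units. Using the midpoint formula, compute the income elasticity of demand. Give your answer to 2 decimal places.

ΔQ = 177, ΔI = 11000. Midpoints: Ī = 32,500, Q̄ = 505.5.
ε_I = (ΔQ/ΔI)(Ī/Q̄) = (177/11000)(32500/505.5).

1.03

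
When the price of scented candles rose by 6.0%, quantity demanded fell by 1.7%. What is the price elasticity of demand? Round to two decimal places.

-0.28

ε = %ΔQ / %ΔP = (-1.7)/(6.0) = -0.283.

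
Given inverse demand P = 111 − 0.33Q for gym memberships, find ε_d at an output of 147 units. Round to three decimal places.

At Q = 147, P = 111 − 0.33(147) = 62.49.
dP/dQ = −0.33, so dQ/dP = 1/(−0.33) = -3.030.
ε = (dQ/dP)(P/Q) = (-3.030)(62.49/147).

-1.288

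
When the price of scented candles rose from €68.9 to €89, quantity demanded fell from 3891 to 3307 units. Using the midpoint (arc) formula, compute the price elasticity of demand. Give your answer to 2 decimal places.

ΔQ = 3307 − 3891 = -584; ΔP = 89 − 68.9 = 20.1.
Midpoints: P̄ = 78.95, Q̄ = 3599.0.
ε = (ΔQ/ΔP)(P̄/Q̄) = (-584/20.1)(78.95/3599.0).

-0.64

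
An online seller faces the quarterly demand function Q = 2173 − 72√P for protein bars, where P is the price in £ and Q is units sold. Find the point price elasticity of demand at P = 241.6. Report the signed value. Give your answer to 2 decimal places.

-0.53

At P = 241.6, Q = 1053.869.
dQ/dP = −72/(2√P) = -2.316.
ε = (dQ/dP)(P/Q) = (-2.316)(241.6/1053.869).
|ε| < 1, so demand is inelastic at this price.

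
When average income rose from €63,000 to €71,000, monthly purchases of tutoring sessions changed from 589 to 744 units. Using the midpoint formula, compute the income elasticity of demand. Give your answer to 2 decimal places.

ΔQ = 155, ΔI = 8000. Midpoints: Ī = 67,000, Q̄ = 666.5.
ε_I = (ΔQ/ΔI)(Ī/Q̄) = (155/8000)(67000/666.5).

1.95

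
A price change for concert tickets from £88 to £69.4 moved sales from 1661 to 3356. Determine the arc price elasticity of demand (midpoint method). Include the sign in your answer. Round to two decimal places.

-2.86

ΔQ = 3356 − 1661 = 1695; ΔP = 69.4 − 88 = -18.6.
Midpoints: P̄ = 78.70, Q̄ = 2508.5.
ε = (ΔQ/ΔP)(P̄/Q̄) = (1695/-18.6)(78.70/2508.5).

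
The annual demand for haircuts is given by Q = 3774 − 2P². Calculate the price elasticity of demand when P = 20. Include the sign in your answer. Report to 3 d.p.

At P = 20, Q = 2974.
dQ/dP = −4P = -80.
ε = (dQ/dP)(P/Q) = (-80)(20/2974).
|ε| < 1, so demand is inelastic at this price.

-0.538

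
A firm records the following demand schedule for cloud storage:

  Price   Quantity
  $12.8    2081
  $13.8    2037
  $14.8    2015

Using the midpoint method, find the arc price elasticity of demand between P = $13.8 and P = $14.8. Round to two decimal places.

At P = 13.8, Q = 2037; at P = 14.8, Q = 2015.
ΔQ = -22, ΔP = 1.0. Midpoints: P̄ = 14.30, Q̄ = 2026.0.
ε = (ΔQ/ΔP)(P̄/Q̄) = (-22/1.0)(14.30/2026.0).

-0.16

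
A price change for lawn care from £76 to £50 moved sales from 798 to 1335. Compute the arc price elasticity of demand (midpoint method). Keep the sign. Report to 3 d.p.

ΔQ = 1335 − 798 = 537; ΔP = 50 − 76 = -26.
Midpoints: P̄ = 63.00, Q̄ = 1066.5.
ε = (ΔQ/ΔP)(P̄/Q̄) = (537/-26)(63.00/1066.5).

-1.220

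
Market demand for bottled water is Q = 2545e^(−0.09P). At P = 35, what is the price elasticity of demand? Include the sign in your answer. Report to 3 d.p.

-3.150

At P = 35, Q = 109.059.
dQ/dP = −0.09·2545e^(−0.09P) = −0.09Q = -9.815.
ε = (dQ/dP)(P/Q) = (-9.815)(35/109.059).
|ε| > 1, so demand is elastic at this price.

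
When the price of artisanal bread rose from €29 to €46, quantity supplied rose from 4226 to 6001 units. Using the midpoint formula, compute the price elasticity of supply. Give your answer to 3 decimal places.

0.766

ΔQ = 6001 − 4226 = 1775; ΔP = 46 − 29 = 17.
Midpoints: P̄ = 37.50, Q̄ = 5113.5.
ε_s = (ΔQ/ΔP)(P̄/Q̄) = (1775/17)(37.50/5113.5).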